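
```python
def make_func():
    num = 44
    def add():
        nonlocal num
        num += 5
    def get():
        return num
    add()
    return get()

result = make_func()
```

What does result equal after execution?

Step 1: num = 44. add() modifies it via nonlocal, get() reads it.
Step 2: add() makes num = 44 + 5 = 49.
Step 3: get() returns 49. result = 49

The answer is 49.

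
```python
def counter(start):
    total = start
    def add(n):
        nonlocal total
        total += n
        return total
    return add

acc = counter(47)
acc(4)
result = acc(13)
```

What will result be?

Step 1: counter(47) creates closure with total = 47.
Step 2: First acc(4): total = 47 + 4 = 51.
Step 3: Second acc(13): total = 51 + 13 = 64. result = 64

The answer is 64.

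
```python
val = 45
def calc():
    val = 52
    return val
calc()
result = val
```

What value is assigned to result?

Step 1: Global val = 45.
Step 2: calc() creates local val = 52 (shadow, not modification).
Step 3: After calc() returns, global val is unchanged. result = 45

The answer is 45.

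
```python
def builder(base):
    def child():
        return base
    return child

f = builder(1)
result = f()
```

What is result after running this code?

Step 1: builder(1) creates closure capturing base = 1.
Step 2: f() returns the captured base = 1.
Step 3: result = 1

The answer is 1.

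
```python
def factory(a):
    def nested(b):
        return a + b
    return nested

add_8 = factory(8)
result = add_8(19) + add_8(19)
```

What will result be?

Step 1: add_8 captures a = 8.
Step 2: add_8(19) = 8 + 19 = 27, called twice.
Step 3: result = 27 + 27 = 54

The answer is 54.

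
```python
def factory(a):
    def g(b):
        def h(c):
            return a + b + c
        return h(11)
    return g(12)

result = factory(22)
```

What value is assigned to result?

Step 1: a = 22, b = 12, c = 11 across three nested scopes.
Step 2: h() accesses all three via LEGB rule.
Step 3: result = 22 + 12 + 11 = 45

The answer is 45.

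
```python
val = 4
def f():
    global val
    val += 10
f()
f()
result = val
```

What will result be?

Step 1: val = 4.
Step 2: First f(): val = 4 + 10 = 14.
Step 3: Second f(): val = 14 + 10 = 24. result = 24

The answer is 24.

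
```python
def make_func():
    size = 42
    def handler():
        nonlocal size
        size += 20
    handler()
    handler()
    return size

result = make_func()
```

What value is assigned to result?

Step 1: size starts at 42.
Step 2: handler() is called 2 times, each adding 20.
Step 3: size = 42 + 20 * 2 = 82

The answer is 82.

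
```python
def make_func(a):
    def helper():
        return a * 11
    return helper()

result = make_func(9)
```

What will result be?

Step 1: make_func(9) binds parameter a = 9.
Step 2: helper() accesses a = 9 from enclosing scope.
Step 3: result = 9 * 11 = 99

The answer is 99.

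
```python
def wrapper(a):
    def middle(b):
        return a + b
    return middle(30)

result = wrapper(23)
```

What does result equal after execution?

Step 1: wrapper(23) passes a = 23.
Step 2: middle(30) has b = 30, reads a = 23 from enclosing.
Step 3: result = 23 + 30 = 53

The answer is 53.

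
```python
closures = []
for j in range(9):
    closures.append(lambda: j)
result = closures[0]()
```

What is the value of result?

Step 1: The loop creates 9 lambdas, all referencing the same variable j.
Step 2: After the loop, j = 8 (final value).
Step 3: closures[0]() looks up j at call time and finds 8. This is the late binding gotcha. result = 8

The answer is 8.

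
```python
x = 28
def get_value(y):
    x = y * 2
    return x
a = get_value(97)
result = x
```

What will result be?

Step 1: Global x = 28.
Step 2: get_value(97) creates local x = 97 * 2 = 194.
Step 3: Global x unchanged because no global keyword. result = 28

The answer is 28.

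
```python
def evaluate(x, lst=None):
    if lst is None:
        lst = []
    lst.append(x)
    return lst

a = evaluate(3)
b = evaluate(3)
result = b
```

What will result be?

Step 1: None default with guard creates a NEW list each call.
Step 2: a = [3] (fresh list). b = [3] (another fresh list).
Step 3: result = [3] (this is the fix for mutable default)

The answer is [3].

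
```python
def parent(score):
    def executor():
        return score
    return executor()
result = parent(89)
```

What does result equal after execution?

Step 1: parent(89) binds parameter score = 89.
Step 2: executor() looks up score in enclosing scope and finds the parameter score = 89.
Step 3: result = 89

The answer is 89.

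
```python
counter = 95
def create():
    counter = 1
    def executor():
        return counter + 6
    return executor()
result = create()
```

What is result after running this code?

Step 1: create() shadows global counter with counter = 1.
Step 2: executor() finds counter = 1 in enclosing scope, computes 1 + 6 = 7.
Step 3: result = 7

The answer is 7.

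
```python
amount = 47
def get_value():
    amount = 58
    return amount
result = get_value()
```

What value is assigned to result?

Step 1: Global amount = 47.
Step 2: get_value() creates local amount = 58, shadowing the global.
Step 3: Returns local amount = 58. result = 58

The answer is 58.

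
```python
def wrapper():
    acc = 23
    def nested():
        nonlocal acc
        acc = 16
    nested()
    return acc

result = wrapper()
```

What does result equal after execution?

Step 1: wrapper() sets acc = 23.
Step 2: nested() uses nonlocal to reassign acc = 16.
Step 3: result = 16

The answer is 16.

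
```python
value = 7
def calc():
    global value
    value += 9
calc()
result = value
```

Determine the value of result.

Step 1: value = 7 globally.
Step 2: calc() modifies global value: value += 9 = 16.
Step 3: result = 16

The answer is 16.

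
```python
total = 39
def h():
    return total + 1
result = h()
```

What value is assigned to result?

Step 1: total = 39 is defined globally.
Step 2: h() looks up total from global scope = 39, then computes 39 + 1 = 40.
Step 3: result = 40

The answer is 40.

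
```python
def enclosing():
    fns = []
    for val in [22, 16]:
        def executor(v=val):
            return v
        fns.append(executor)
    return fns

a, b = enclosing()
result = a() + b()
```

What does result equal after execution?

Step 1: Default argument v=val captures val at each iteration.
Step 2: a() returns 22 (captured at first iteration), b() returns 16 (captured at second).
Step 3: result = 22 + 16 = 38

The answer is 38.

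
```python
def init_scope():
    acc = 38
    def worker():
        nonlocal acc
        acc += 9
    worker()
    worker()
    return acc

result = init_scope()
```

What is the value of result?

Step 1: acc starts at 38.
Step 2: worker() is called 2 times, each adding 9.
Step 3: acc = 38 + 9 * 2 = 56

The answer is 56.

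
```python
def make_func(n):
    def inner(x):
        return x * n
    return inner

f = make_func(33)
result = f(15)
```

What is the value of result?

Step 1: make_func(33) creates a closure capturing n = 33.
Step 2: f(15) computes 15 * 33 = 495.
Step 3: result = 495

The answer is 495.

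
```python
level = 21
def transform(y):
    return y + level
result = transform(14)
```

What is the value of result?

Step 1: level = 21 is defined globally.
Step 2: transform(14) uses parameter y = 14 and looks up level from global scope = 21.
Step 3: result = 14 + 21 = 35

The answer is 35.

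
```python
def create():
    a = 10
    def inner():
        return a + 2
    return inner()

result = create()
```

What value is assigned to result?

Step 1: create() defines a = 10.
Step 2: inner() reads a = 10 from enclosing scope, returns 10 + 2 = 12.
Step 3: result = 12

The answer is 12.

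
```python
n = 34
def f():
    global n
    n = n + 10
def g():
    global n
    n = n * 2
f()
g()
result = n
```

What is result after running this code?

Step 1: n = 34.
Step 2: f() adds 10: n = 34 + 10 = 44.
Step 3: g() doubles: n = 44 * 2 = 88.
Step 4: result = 88

The answer is 88.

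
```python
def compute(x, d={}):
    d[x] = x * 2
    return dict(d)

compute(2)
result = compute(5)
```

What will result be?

Step 1: Mutable default dict is shared across calls.
Step 2: First call adds 2: 4. Second call adds 5: 10.
Step 3: result = {2: 4, 5: 10}

The answer is {2: 4, 5: 10}.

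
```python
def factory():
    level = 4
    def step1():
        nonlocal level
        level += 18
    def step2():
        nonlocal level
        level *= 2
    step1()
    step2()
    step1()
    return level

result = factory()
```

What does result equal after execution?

Step 1: level = 4.
Step 2: step1(): level = 4 + 18 = 22.
Step 3: step2(): level = 22 * 2 = 44.
Step 4: step1(): level = 44 + 18 = 62. result = 62

The answer is 62.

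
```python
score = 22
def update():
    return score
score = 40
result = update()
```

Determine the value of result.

Step 1: score is first set to 22, then reassigned to 40.
Step 2: update() is called after the reassignment, so it looks up the current global score = 40.
Step 3: result = 40

The answer is 40.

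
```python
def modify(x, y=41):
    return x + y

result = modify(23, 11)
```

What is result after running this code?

Step 1: modify(23, 11) overrides default y with 11.
Step 2: Returns 23 + 11 = 34.
Step 3: result = 34

The answer is 34.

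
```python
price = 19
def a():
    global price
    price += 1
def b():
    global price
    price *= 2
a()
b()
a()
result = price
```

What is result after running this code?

Step 1: price = 19.
Step 2: a(): price = 19 + 1 = 20.
Step 3: b(): price = 20 * 2 = 40.
Step 4: a(): price = 40 + 1 = 41

The answer is 41.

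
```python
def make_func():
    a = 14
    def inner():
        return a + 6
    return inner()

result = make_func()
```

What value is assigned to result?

Step 1: make_func() defines a = 14.
Step 2: inner() reads a = 14 from enclosing scope, returns 14 + 6 = 20.
Step 3: result = 20

The answer is 20.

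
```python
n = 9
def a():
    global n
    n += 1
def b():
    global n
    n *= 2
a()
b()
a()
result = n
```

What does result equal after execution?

Step 1: n = 9.
Step 2: a(): n = 9 + 1 = 10.
Step 3: b(): n = 10 * 2 = 20.
Step 4: a(): n = 20 + 1 = 21

The answer is 21.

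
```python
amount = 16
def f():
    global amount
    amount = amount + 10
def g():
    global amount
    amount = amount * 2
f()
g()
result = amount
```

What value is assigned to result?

Step 1: amount = 16.
Step 2: f() adds 10: amount = 16 + 10 = 26.
Step 3: g() doubles: amount = 26 * 2 = 52.
Step 4: result = 52

The answer is 52.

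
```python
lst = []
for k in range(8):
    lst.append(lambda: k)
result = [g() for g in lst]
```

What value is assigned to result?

Step 1: All 8 lambdas share the same variable k.
Step 2: After the loop, k = 7.
Step 3: Each call returns 7. result = [7, 7, 7, 7, 7, 7, 7, 7]

The answer is [7, 7, 7, 7, 7, 7, 7, 7].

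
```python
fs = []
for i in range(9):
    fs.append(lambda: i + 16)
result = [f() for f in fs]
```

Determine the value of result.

Step 1: All lambdas capture i by reference. After the loop, i = 8.
Step 2: Each call returns 8 + 16 = 24.
Step 3: result = [24, 24, 24, 24, 24, 24, 24, 24, 24]

The answer is [24, 24, 24, 24, 24, 24, 24, 24, 24].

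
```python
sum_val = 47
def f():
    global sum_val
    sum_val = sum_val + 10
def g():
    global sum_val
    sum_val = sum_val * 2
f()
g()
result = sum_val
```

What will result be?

Step 1: sum_val = 47.
Step 2: f() adds 10: sum_val = 47 + 10 = 57.
Step 3: g() doubles: sum_val = 57 * 2 = 114.
Step 4: result = 114

The answer is 114.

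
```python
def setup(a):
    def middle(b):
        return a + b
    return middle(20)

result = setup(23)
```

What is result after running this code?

Step 1: setup(23) passes a = 23.
Step 2: middle(20) has b = 20, reads a = 23 from enclosing.
Step 3: result = 23 + 20 = 43

The answer is 43.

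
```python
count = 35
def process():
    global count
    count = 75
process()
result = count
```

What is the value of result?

Step 1: count = 35 globally.
Step 2: process() declares global count and sets it to 75.
Step 3: After process(), global count = 75. result = 75

The answer is 75.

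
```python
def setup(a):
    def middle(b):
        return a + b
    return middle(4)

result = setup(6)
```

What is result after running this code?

Step 1: setup(6) passes a = 6.
Step 2: middle(4) has b = 4, reads a = 6 from enclosing.
Step 3: result = 6 + 4 = 10

The answer is 10.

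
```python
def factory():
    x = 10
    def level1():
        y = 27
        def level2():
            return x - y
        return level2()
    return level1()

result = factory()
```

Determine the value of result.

Step 1: x = 10 in factory. y = 27 in level1.
Step 2: level2() reads x = 10 and y = 27 from enclosing scopes.
Step 3: result = 10 - 27 = -17

The answer is -17.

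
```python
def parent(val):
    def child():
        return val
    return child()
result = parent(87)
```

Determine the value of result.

Step 1: parent(87) binds parameter val = 87.
Step 2: child() looks up val in enclosing scope and finds the parameter val = 87.
Step 3: result = 87

The answer is 87.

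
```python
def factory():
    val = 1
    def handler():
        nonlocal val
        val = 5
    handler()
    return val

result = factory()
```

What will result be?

Step 1: factory() sets val = 1.
Step 2: handler() uses nonlocal to reassign val = 5.
Step 3: result = 5

The answer is 5.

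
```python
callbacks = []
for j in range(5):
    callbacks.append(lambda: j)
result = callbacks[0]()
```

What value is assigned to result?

Step 1: The loop creates 5 lambdas, all referencing the same variable j.
Step 2: After the loop, j = 4 (final value).
Step 3: callbacks[0]() looks up j at call time and finds 4. This is the late binding gotcha. result = 4

The answer is 4.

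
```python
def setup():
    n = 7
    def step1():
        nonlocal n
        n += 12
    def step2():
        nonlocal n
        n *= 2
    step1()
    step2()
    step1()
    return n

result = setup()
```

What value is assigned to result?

Step 1: n = 7.
Step 2: step1(): n = 7 + 12 = 19.
Step 3: step2(): n = 19 * 2 = 38.
Step 4: step1(): n = 38 + 12 = 50. result = 50

The answer is 50.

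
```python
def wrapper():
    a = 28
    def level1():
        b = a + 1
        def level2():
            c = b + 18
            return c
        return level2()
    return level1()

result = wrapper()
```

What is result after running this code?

Step 1: a = 28. b = a + 1 = 29.
Step 2: c = b + 18 = 29 + 18 = 47.
Step 3: result = 47

The answer is 47.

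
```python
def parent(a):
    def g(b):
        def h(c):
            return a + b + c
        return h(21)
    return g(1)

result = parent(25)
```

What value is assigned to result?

Step 1: a = 25, b = 1, c = 21 across three nested scopes.
Step 2: h() accesses all three via LEGB rule.
Step 3: result = 25 + 1 + 21 = 47

The answer is 47.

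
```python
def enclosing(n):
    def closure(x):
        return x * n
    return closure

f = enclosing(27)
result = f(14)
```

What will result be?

Step 1: enclosing(27) creates a closure capturing n = 27.
Step 2: f(14) computes 14 * 27 = 378.
Step 3: result = 378

The answer is 378.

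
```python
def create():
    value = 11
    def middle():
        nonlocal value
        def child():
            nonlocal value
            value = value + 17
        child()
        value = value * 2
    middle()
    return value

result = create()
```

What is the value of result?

Step 1: value = 11.
Step 2: child() adds 17: value = 11 + 17 = 28.
Step 3: middle() doubles: value = 28 * 2 = 56.
Step 4: result = 56

The answer is 56.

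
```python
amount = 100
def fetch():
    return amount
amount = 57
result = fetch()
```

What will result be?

Step 1: amount is first set to 100, then reassigned to 57.
Step 2: fetch() is called after the reassignment, so it looks up the current global amount = 57.
Step 3: result = 57

The answer is 57.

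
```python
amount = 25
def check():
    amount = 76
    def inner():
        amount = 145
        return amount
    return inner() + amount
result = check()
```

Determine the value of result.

Step 1: check() has local amount = 76. inner() has local amount = 145.
Step 2: inner() returns its local amount = 145.
Step 3: check() returns 145 + its own amount (76) = 221

The answer is 221.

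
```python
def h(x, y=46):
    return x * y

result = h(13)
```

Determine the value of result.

Step 1: h(13) uses default y = 46.
Step 2: Returns 13 * 46 = 598.
Step 3: result = 598

The answer is 598.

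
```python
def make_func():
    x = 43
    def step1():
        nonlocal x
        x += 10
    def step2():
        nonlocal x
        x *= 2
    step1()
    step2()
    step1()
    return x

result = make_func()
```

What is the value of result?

Step 1: x = 43.
Step 2: step1(): x = 43 + 10 = 53.
Step 3: step2(): x = 53 * 2 = 106.
Step 4: step1(): x = 106 + 10 = 116. result = 116

The answer is 116.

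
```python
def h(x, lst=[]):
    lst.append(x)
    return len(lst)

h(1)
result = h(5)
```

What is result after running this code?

Step 1: Mutable default list persists between calls.
Step 2: First call: lst = [1], len = 1. Second call: lst = [1, 5], len = 2.
Step 3: result = 2

The answer is 2.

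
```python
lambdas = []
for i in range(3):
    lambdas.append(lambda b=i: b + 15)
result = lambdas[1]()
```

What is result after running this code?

Step 1: Default argument b=i captures i's value at definition time.
Step 2: lambdas[1] was defined when i = 1, so b defaults to 1.
Step 3: result = 1 + 15 = 16 (default arg fixes the late binding issue)

The answer is 16.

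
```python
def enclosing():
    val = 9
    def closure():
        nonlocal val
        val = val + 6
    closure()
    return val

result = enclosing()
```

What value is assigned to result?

Step 1: enclosing() sets val = 9.
Step 2: closure() uses nonlocal to modify val in enclosing's scope: val = 9 + 6 = 15.
Step 3: enclosing() returns the modified val = 15

The answer is 15.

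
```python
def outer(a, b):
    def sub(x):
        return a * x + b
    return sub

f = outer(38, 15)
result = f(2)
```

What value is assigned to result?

Step 1: outer(38, 15) captures a = 38, b = 15.
Step 2: f(2) computes 38 * 2 + 15 = 91.
Step 3: result = 91

The answer is 91.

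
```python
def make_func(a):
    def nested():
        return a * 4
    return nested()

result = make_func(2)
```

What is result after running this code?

Step 1: make_func(2) binds parameter a = 2.
Step 2: nested() accesses a = 2 from enclosing scope.
Step 3: result = 2 * 4 = 8

The answer is 8.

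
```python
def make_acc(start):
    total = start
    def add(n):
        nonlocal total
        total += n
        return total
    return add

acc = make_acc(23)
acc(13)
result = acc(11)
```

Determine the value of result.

Step 1: make_acc(23) creates closure with total = 23.
Step 2: First acc(13): total = 23 + 13 = 36.
Step 3: Second acc(11): total = 36 + 11 = 47. result = 47

The answer is 47.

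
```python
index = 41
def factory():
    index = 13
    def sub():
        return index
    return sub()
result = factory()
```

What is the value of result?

Step 1: index = 41 globally, but factory() defines index = 13 locally.
Step 2: sub() looks up index. Not in local scope, so checks enclosing scope (factory) and finds index = 13.
Step 3: result = 13

The answer is 13.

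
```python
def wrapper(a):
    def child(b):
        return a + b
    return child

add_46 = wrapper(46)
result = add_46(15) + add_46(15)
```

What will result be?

Step 1: add_46 captures a = 46.
Step 2: add_46(15) = 46 + 15 = 61, called twice.
Step 3: result = 61 + 61 = 122

The answer is 122.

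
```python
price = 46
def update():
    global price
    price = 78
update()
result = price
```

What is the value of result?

Step 1: price = 46 globally.
Step 2: update() declares global price and sets it to 78.
Step 3: After update(), global price = 78. result = 78

The answer is 78.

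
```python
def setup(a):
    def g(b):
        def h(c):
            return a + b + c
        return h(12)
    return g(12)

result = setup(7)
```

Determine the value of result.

Step 1: a = 7, b = 12, c = 12 across three nested scopes.
Step 2: h() accesses all three via LEGB rule.
Step 3: result = 7 + 12 + 12 = 31

The answer is 31.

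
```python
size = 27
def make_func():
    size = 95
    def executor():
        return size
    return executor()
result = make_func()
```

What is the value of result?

Step 1: size = 27 globally, but make_func() defines size = 95 locally.
Step 2: executor() looks up size. Not in local scope, so checks enclosing scope (make_func) and finds size = 95.
Step 3: result = 95

The answer is 95.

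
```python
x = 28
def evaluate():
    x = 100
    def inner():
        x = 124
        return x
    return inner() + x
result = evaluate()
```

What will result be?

Step 1: evaluate() has local x = 100. inner() has local x = 124.
Step 2: inner() returns its local x = 124.
Step 3: evaluate() returns 124 + its own x (100) = 224

The answer is 224.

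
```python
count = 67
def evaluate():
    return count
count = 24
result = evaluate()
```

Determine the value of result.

Step 1: count is first set to 67, then reassigned to 24.
Step 2: evaluate() is called after the reassignment, so it looks up the current global count = 24.
Step 3: result = 24

The answer is 24.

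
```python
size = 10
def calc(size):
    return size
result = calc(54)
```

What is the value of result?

Step 1: Global size = 10.
Step 2: calc(54) takes parameter size = 54, which shadows the global.
Step 3: result = 54

The answer is 54.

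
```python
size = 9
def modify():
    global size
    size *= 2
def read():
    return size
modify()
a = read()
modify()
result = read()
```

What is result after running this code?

Step 1: size = 9.
Step 2: First modify(): size = 9 * 2 = 18.
Step 3: Second modify(): size = 18 * 2 = 36.
Step 4: read() returns 36

The answer is 36.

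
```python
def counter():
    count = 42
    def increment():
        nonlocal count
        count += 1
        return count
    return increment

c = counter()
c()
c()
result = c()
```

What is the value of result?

Step 1: counter() creates closure with count = 42.
Step 2: Each c() call increments count via nonlocal. After 3 calls: 42 + 3 = 45.
Step 3: result = 45

The answer is 45.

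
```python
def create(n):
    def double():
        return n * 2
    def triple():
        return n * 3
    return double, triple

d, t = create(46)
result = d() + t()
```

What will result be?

Step 1: Both closures capture the same n = 46.
Step 2: d() = 46 * 2 = 92, t() = 46 * 3 = 138.
Step 3: result = 92 + 138 = 230

The answer is 230.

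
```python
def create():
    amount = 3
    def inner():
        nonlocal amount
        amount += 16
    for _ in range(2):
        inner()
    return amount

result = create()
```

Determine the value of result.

Step 1: amount = 3.
Step 2: inner() is called 2 times in a loop, each adding 16 via nonlocal.
Step 3: amount = 3 + 16 * 2 = 35

The answer is 35.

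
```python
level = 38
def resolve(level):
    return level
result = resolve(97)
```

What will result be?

Step 1: Global level = 38.
Step 2: resolve(97) takes parameter level = 97, which shadows the global.
Step 3: result = 97

The answer is 97.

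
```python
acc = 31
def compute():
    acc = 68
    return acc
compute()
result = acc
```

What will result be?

Step 1: acc = 31 globally.
Step 2: compute() creates a LOCAL acc = 68 (no global keyword!).
Step 3: The global acc is unchanged. result = 31

The answer is 31.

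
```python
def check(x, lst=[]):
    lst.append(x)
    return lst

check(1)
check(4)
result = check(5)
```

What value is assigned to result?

Step 1: Mutable default argument gotcha! The list [] is created once.
Step 2: Each call appends to the SAME list: [1], [1, 4], [1, 4, 5].
Step 3: result = [1, 4, 5]

The answer is [1, 4, 5].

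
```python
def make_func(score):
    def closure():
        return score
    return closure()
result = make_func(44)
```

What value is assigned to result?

Step 1: make_func(44) binds parameter score = 44.
Step 2: closure() looks up score in enclosing scope and finds the parameter score = 44.
Step 3: result = 44

The answer is 44.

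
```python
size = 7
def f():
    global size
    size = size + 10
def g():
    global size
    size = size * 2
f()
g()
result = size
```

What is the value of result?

Step 1: size = 7.
Step 2: f() adds 10: size = 7 + 10 = 17.
Step 3: g() doubles: size = 17 * 2 = 34.
Step 4: result = 34

The answer is 34.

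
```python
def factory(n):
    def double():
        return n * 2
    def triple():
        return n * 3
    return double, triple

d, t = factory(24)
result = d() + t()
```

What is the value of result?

Step 1: Both closures capture the same n = 24.
Step 2: d() = 24 * 2 = 48, t() = 24 * 3 = 72.
Step 3: result = 48 + 72 = 120

The answer is 120.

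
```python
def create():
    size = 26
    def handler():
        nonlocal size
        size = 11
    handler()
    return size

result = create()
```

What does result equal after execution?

Step 1: create() sets size = 26.
Step 2: handler() uses nonlocal to reassign size = 11.
Step 3: result = 11

The answer is 11.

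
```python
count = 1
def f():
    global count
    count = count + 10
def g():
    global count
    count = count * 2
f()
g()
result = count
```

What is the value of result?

Step 1: count = 1.
Step 2: f() adds 10: count = 1 + 10 = 11.
Step 3: g() doubles: count = 11 * 2 = 22.
Step 4: result = 22

The answer is 22.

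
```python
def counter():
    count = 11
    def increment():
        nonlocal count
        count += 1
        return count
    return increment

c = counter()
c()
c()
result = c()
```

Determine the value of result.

Step 1: counter() creates closure with count = 11.
Step 2: Each c() call increments count via nonlocal. After 3 calls: 11 + 3 = 14.
Step 3: result = 14

The answer is 14.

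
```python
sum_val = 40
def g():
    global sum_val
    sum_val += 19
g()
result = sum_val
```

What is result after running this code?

Step 1: sum_val = 40 globally.
Step 2: g() modifies global sum_val: sum_val += 19 = 59.
Step 3: result = 59

The answer is 59.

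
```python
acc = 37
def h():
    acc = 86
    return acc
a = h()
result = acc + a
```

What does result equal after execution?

Step 1: Global acc = 37. h() returns local acc = 86.
Step 2: a = 86. Global acc still = 37.
Step 3: result = 37 + 86 = 123

The answer is 123.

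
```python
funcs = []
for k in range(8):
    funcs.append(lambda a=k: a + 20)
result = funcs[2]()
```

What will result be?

Step 1: Default argument a=k captures k's value at definition time.
Step 2: funcs[2] was defined when k = 2, so a defaults to 2.
Step 3: result = 2 + 20 = 22 (default arg fixes the late binding issue)

The answer is 22.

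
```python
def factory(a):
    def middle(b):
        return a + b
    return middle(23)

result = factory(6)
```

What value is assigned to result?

Step 1: factory(6) passes a = 6.
Step 2: middle(23) has b = 23, reads a = 6 from enclosing.
Step 3: result = 6 + 23 = 29

The answer is 29.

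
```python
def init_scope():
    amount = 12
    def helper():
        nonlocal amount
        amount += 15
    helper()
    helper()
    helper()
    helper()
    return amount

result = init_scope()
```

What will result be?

Step 1: amount starts at 12.
Step 2: helper() is called 4 times, each adding 15.
Step 3: amount = 12 + 15 * 4 = 72

The answer is 72.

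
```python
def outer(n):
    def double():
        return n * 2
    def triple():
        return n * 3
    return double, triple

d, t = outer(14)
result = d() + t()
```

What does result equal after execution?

Step 1: Both closures capture the same n = 14.
Step 2: d() = 14 * 2 = 28, t() = 14 * 3 = 42.
Step 3: result = 28 + 42 = 70

The answer is 70.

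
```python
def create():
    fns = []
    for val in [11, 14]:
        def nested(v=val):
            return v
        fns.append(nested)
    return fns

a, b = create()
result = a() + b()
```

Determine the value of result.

Step 1: Default argument v=val captures val at each iteration.
Step 2: a() returns 11 (captured at first iteration), b() returns 14 (captured at second).
Step 3: result = 11 + 14 = 25

The answer is 25.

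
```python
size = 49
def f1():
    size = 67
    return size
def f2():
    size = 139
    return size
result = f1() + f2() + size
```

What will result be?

Step 1: Each function shadows global size with its own local.
Step 2: f1() returns 67, f2() returns 139.
Step 3: Global size = 49 is unchanged. result = 67 + 139 + 49 = 255

The answer is 255.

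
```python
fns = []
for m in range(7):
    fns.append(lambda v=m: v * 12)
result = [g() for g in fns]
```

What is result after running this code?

Step 1: Default arg v=m captures m at each iteration.
Step 2: fns[k] has v defaulting to k, returns k * 12.
Step 3: result = [0, 12, 24, 36, 48, 60, 72]

The answer is [0, 12, 24, 36, 48, 60, 72].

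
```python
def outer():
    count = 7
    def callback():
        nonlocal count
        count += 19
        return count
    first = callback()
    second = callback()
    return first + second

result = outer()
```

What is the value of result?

Step 1: count starts at 7.
Step 2: First call: count = 7 + 19 = 26, returns 26.
Step 3: Second call: count = 26 + 19 = 45, returns 45.
Step 4: result = 26 + 45 = 71

The answer is 71.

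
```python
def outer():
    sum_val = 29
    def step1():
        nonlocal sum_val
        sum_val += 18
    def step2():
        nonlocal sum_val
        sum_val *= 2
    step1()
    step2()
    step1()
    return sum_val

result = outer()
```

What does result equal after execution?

Step 1: sum_val = 29.
Step 2: step1(): sum_val = 29 + 18 = 47.
Step 3: step2(): sum_val = 47 * 2 = 94.
Step 4: step1(): sum_val = 94 + 18 = 112. result = 112

The answer is 112.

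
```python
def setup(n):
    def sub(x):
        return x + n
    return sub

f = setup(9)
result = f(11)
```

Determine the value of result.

Step 1: setup(9) creates a closure that captures n = 9.
Step 2: f(11) calls the closure with x = 11, returning 11 + 9 = 20.
Step 3: result = 20

The answer is 20.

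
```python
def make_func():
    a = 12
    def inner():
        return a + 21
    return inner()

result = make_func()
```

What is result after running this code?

Step 1: make_func() defines a = 12.
Step 2: inner() reads a = 12 from enclosing scope, returns 12 + 21 = 33.
Step 3: result = 33

The answer is 33.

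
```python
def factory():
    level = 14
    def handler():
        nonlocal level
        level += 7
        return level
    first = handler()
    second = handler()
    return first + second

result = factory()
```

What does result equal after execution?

Step 1: level starts at 14.
Step 2: First call: level = 14 + 7 = 21, returns 21.
Step 3: Second call: level = 21 + 7 = 28, returns 28.
Step 4: result = 21 + 28 = 49

The answer is 49.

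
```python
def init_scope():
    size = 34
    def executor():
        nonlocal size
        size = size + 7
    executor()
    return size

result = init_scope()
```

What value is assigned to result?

Step 1: init_scope() sets size = 34.
Step 2: executor() uses nonlocal to modify size in init_scope's scope: size = 34 + 7 = 41.
Step 3: init_scope() returns the modified size = 41

The answer is 41.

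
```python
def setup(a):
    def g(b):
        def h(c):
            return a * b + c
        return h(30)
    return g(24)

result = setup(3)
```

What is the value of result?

Step 1: a = 3, b = 24, c = 30.
Step 2: h() computes a * b + c = 3 * 24 + 30 = 102.
Step 3: result = 102

The answer is 102.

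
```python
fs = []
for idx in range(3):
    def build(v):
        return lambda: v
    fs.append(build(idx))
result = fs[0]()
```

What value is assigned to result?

Step 1: build(idx) creates a new scope capturing v = idx at call time.
Step 2: fs[0] = build(0), so its lambda captures v = 0.
Step 3: result = 0 (closure factory fixes late binding)

The answer is 0.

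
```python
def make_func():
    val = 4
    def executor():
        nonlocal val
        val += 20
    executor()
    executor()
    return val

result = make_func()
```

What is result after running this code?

Step 1: val starts at 4.
Step 2: executor() is called 2 times, each adding 20.
Step 3: val = 4 + 20 * 2 = 44

The answer is 44.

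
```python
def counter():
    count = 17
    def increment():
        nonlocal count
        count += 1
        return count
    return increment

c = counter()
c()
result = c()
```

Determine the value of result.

Step 1: counter() creates closure with count = 17.
Step 2: Each c() call increments count via nonlocal. After 2 calls: 17 + 2 = 19.
Step 3: result = 19

The answer is 19.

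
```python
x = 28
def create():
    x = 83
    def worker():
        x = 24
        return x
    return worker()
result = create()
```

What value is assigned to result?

Step 1: Three scopes define x: global (28), create (83), worker (24).
Step 2: worker() has its own local x = 24, which shadows both enclosing and global.
Step 3: result = 24 (local wins in LEGB)

The answer is 24.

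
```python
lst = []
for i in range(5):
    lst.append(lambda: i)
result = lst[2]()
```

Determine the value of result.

Step 1: The loop creates 5 lambdas, all referencing the same variable i.
Step 2: After the loop, i = 4 (final value).
Step 3: lst[2]() looks up i at call time and finds 4. This is the late binding gotcha. result = 4

The answer is 4.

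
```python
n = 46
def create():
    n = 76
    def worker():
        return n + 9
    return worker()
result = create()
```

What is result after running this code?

Step 1: create() shadows global n with n = 76.
Step 2: worker() finds n = 76 in enclosing scope, computes 76 + 9 = 85.
Step 3: result = 85

The answer is 85.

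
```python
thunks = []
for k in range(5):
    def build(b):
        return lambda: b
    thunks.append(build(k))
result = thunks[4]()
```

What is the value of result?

Step 1: build(k) creates a new scope capturing b = k at call time.
Step 2: thunks[4] = build(4), so its lambda captures b = 4.
Step 3: result = 4 (closure factory fixes late binding)

The answer is 4.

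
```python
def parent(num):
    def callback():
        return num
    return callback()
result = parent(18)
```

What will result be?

Step 1: parent(18) binds parameter num = 18.
Step 2: callback() looks up num in enclosing scope and finds the parameter num = 18.
Step 3: result = 18

The answer is 18.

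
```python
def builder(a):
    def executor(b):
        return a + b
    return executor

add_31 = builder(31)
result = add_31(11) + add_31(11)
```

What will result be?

Step 1: add_31 captures a = 31.
Step 2: add_31(11) = 31 + 11 = 42, called twice.
Step 3: result = 42 + 42 = 84

The answer is 84.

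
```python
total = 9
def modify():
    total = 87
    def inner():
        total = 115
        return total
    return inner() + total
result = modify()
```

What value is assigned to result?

Step 1: modify() has local total = 87. inner() has local total = 115.
Step 2: inner() returns its local total = 115.
Step 3: modify() returns 115 + its own total (87) = 202

The answer is 202.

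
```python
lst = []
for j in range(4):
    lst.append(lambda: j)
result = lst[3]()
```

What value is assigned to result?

Step 1: The loop creates 4 lambdas, all referencing the same variable j.
Step 2: After the loop, j = 3 (final value).
Step 3: lst[3]() looks up j at call time and finds 3. This is the late binding gotcha. result = 3

The answer is 3.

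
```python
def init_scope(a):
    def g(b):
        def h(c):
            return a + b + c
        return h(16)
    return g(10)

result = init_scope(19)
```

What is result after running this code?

Step 1: a = 19, b = 10, c = 16 across three nested scopes.
Step 2: h() accesses all three via LEGB rule.
Step 3: result = 19 + 10 + 16 = 45

The answer is 45.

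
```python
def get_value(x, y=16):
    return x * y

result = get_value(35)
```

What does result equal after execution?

Step 1: get_value(35) uses default y = 16.
Step 2: Returns 35 * 16 = 560.
Step 3: result = 560

The answer is 560.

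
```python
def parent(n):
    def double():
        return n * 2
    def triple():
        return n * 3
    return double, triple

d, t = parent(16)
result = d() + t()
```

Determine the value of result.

Step 1: Both closures capture the same n = 16.
Step 2: d() = 16 * 2 = 32, t() = 16 * 3 = 48.
Step 3: result = 32 + 48 = 80

The answer is 80.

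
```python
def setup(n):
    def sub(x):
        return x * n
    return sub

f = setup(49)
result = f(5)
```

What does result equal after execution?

Step 1: setup(49) creates a closure capturing n = 49.
Step 2: f(5) computes 5 * 49 = 245.
Step 3: result = 245

The answer is 245.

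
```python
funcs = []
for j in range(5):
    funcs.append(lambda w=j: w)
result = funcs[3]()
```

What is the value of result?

Step 1: Default argument w=j captures j's value at each iteration.
Step 2: funcs[3] captured w = 3 when j was 3.
Step 3: result = 3

The answer is 3.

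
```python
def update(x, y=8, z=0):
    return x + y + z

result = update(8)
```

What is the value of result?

Step 1: update(8) uses defaults y = 8, z = 0.
Step 2: Returns 8 + 8 + 0 = 16.
Step 3: result = 16

The answer is 16.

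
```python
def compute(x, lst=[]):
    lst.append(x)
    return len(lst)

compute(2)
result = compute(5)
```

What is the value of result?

Step 1: Mutable default list persists between calls.
Step 2: First call: lst = [2], len = 1. Second call: lst = [2, 5], len = 2.
Step 3: result = 2

The answer is 2.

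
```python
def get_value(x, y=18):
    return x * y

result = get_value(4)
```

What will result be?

Step 1: get_value(4) uses default y = 18.
Step 2: Returns 4 * 18 = 72.
Step 3: result = 72

The answer is 72.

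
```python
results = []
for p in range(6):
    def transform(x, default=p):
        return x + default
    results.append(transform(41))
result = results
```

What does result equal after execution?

Step 1: Default argument default=p is evaluated at function definition time.
Step 2: Each iteration creates transform with default = current p value.
Step 3: transform(41) returns 41 + default. results = [41, 42, 43, 44, 45, 46]

The answer is [41, 42, 43, 44, 45, 46].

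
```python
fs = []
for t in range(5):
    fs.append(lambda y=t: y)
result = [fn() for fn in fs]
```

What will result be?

Step 1: Default arg y=t captures t at each iteration.
Step 2: Each lambda has its own default: 0, 1, ..., 4.
Step 3: result = [0, 1, 2, 3, 4]

The answer is [0, 1, 2, 3, 4].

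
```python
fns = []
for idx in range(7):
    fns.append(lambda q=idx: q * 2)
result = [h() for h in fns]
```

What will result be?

Step 1: Default arg q=idx captures idx at each iteration.
Step 2: fns[k] has q defaulting to k, returns k * 2.
Step 3: result = [0, 2, 4, 6, 8, 10, 12]

The answer is [0, 2, 4, 6, 8, 10, 12].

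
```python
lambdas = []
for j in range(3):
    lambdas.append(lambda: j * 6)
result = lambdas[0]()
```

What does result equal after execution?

Step 1: All lambdas reference the same variable j (late binding).
Step 2: After the loop, j = 2. Every lambda returns j * 6.
Step 3: lambdas[0]() = 2 * 6 = 12

The answer is 12.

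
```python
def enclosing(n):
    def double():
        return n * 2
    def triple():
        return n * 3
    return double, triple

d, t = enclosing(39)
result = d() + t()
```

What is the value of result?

Step 1: Both closures capture the same n = 39.
Step 2: d() = 39 * 2 = 78, t() = 39 * 3 = 117.
Step 3: result = 78 + 117 = 195

The answer is 195.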